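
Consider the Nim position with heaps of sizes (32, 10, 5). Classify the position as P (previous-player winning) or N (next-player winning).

Compute the nim-sum pairwise:
32 ⊕ 10 = 42
42 ⊕ 5 = 47
The nim-sum is 47 ≠ 0, so this is an N-position: the player to move can win.

N-position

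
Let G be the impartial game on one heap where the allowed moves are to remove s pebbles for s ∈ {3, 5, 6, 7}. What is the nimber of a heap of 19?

3

Compute g(0), g(1), … for moves {3, 5, 6, 7}:
k:     0  1  2  3  4  5  6  7  8  9 10 11 12 13 14 15 16 17 18 19
g(k):  0  0  0  1  1  1  2  2  2  3  0  0  0  1  1  1  2  2  2  3
So g(19) = 3.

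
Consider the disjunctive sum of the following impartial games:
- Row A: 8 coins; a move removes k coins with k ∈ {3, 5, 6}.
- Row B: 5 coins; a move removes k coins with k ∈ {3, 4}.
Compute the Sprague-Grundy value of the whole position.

3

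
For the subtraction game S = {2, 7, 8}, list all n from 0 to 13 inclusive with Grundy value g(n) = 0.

0, 1, 4, 5, 10

Compute g(0), g(1), … for moves {2, 7, 8}:
g(0) = mex{} = 0
g(1) = mex{} = 0
g(2) = mex{0} = 1
g(3) = mex{0} = 1
g(4) = mex{1} = 0
g(5) = mex{1} = 0
g(6) = mex{0} = 1
g(7) = mex{0} = 1
g(8) = mex{0,1} = 2
g(9) = mex{0,1} = 2
g(10) = mex{1,2} = 0
g(11) = mex{0,1,2} = 3
g(12) = mex{0} = 1
g(13) = mex{0,1,3} = 2
The P-positions (g = 0) in 0..13 are 0, 1, 4, 5, 10.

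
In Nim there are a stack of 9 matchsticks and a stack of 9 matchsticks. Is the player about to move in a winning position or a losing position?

Losing position

Compute the nim-sum pairwise:
9 ⊕ 9 = 0
The nim-sum is 0, so this is a P-position: the player to move is in a losing position under optimal play.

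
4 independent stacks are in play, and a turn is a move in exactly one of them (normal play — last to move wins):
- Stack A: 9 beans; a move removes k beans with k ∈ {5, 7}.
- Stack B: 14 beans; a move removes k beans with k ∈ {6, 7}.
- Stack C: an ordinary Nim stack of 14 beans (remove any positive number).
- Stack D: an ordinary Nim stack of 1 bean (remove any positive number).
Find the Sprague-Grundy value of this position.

14

For stack A, compute g(0), g(1), … with moves {5, 7}:
g(0) = mex{} = 0
g(1) = mex{} = 0
g(2) = mex{} = 0
g(3) = mex{} = 0
g(4) = mex{} = 0
g(5) = mex{0} = 1
g(6) = mex{0} = 1
g(7) = mex{0} = 1
g(8) = mex{0} = 1
g(9) = mex{0} = 1
So g(9) = 1.
For stack B, compute g(0), g(1), … with moves {6, 7}:
k:     0  1  2  3  4  5  6  7  8  9 10 11 12 13 14
g(k):  0  0  0  0  0  0  1  1  1  1  1  1  2  0  0
So g(14) = 0.
Stack C is a plain Nim stack of size 14, so its Grundy value is 14.
Stack D is a plain Nim stack of size 1, so its Grundy value is 1.
By the Sprague-Grundy theorem, the Grundy value of a sum of independent games is the XOR of the component values.
Combined value = 1 XOR 0 XOR 14 XOR 1 = 14.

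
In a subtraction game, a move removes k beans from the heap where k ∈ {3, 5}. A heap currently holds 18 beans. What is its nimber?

Grundy values for subtraction set {3, 5}:
k:     0  1  2  3  4  5  6  7  8  9 10 11 12 13 14 15 16 17 18
g(k):  0  0  0  1  1  1  2  2  0  0  0  1  1  1  2  2  0  0  0
So g(18) = 0.

0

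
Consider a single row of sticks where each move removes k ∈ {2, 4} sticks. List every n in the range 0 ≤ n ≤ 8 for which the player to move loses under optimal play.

0, 1, 6, 7

Compute g(0), g(1), … for moves {2, 4}:
g(0) = mex{} = 0
g(1) = mex{} = 0
g(2) = mex{0} = 1
g(3) = mex{0} = 1
g(4) = mex{0,1} = 2
g(5) = mex{0,1} = 2
g(6) = mex{1,2} = 0
g(7) = mex{1,2} = 0
g(8) = mex{0,2} = 1
The P-positions (g = 0) in 0..8 are 0, 1, 6, 7.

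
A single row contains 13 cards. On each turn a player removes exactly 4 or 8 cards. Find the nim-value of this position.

0

Compute g(0), g(1), … for moves {4, 8}:
k:     0  1  2  3  4  5  6  7  8  9 10 11 12 13
g(k):  0  0  0  0  1  1  1  1  2  2  2  2  0  0
So g(13) = 0.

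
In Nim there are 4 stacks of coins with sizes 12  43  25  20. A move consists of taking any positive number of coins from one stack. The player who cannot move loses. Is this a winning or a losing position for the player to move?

Write each in binary and XOR column by column:
  001100  (12)
  101011  (43)
  011001  (25)
  010100  (20)
  ------
  101010  (42)
The nim-sum is 42 ≠ 0, so this is an N-position: the player to move can win.

Winning position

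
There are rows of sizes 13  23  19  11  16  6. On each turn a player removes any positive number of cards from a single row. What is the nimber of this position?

20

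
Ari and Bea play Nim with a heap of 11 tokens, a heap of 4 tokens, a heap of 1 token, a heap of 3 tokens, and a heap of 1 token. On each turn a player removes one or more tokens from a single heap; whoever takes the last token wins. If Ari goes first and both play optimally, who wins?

Write each in binary and XOR column by column:
  1011  (11)
  0100  (4)
  0001  (1)
  0011  (3)
  0001  (1)
  ----
  1100  (12)
The nim-sum is 12 ≠ 0, so this is an N-position: the player to move can win; Ari has a winning move.

Ari wins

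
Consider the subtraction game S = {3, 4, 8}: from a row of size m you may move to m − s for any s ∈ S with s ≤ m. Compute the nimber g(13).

Grundy values for subtraction set {3, 4, 8}:
k:     0  1  2  3  4  5  6  7  8  9 10 11 12 13
g(k):  0  0  0  1  1  1  2  0  2  3  1  3  0  0
So g(13) = 0.

0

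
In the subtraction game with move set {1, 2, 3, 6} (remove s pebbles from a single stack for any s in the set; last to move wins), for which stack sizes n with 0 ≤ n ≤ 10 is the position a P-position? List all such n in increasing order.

0, 4, 8

Compute g(0), g(1), … for moves {1, 2, 3, 6}:
k:     0  1  2  3  4  5  6  7  8  9 10
g(k):  0  1  2  3  0  1  2  3  0  1  2
The P-positions (g = 0) in 0..10 are 0, 4, 8.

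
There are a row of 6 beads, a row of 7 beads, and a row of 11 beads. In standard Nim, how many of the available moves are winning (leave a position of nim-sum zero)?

Write each in binary and XOR column by column:
  0110  (6)
  0111  (7)
  1011  (11)
  ----
  1010  (10)
The overall nim-sum is X = 10. A row of size p has a winning move iff p XOR X < p (reduce it to p XOR X).
  6: 6 XOR 10 = 12 ≥ 6 — no move.
  7: 7 XOR 10 = 13 ≥ 7 — no move.
  11: 11 XOR 10 = 1 < 11 — winning move (to 1).
That gives 1 winning move.

1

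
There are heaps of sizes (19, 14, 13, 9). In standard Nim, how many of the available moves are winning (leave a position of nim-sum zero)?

Bitwise XOR of the heap sizes:
  10011  (19)
  01110  (14)
  01101  (13)
  01001  (9)
  -----
  11001  (25)
The overall nim-sum is X = 25. A heap of size p has a winning move iff p XOR X < p (reduce it to p XOR X).
  19: 19 XOR 25 = 10 < 19 — winning move (to 10).
  14: 14 XOR 25 = 23 ≥ 14 — no move.
  13: 13 XOR 25 = 20 ≥ 13 — no move.
  9: 9 XOR 25 = 16 ≥ 9 — no move.
That gives 1 winning move.

1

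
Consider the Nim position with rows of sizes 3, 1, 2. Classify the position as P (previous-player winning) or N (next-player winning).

P-position

Compute the nim-sum pairwise:
3 ⊕ 1 = 2
2 ⊕ 2 = 0
The nim-sum is 0, so this is a P-position: the player to move is in a losing position under optimal play.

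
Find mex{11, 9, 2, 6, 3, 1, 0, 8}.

4

The values 0, 1, 2, 3 are all present; 4 is the first non-negative integer missing from the set.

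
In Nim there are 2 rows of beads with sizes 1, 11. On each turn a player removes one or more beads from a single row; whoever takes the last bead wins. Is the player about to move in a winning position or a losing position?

Winning position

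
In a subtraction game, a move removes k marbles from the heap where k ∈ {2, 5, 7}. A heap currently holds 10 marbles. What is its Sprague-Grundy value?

Build the Grundy sequence with g(k) = mex{g(k−s) : s ∈ {2, 5, 7}, s ≤ k}:
g(0) = mex{} = 0
g(1) = mex{} = 0
g(2) = mex{0} = 1
g(3) = mex{0} = 1
g(4) = mex{1} = 0
g(5) = mex{0,1} = 2
g(6) = mex{0} = 1
g(7) = mex{0,1,2} = 3
g(8) = mex{0,1} = 2
g(9) = mex{0,1,3} = 2
g(10) = mex{1,2} = 0
So g(10) = 0.

0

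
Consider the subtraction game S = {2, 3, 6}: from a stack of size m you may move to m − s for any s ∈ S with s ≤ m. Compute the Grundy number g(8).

2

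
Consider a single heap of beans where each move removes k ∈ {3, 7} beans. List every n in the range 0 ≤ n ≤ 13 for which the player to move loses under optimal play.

0, 1, 2, 6, 10, 11, 12

Build the Grundy sequence with g(k) = mex{g(k−s) : s ∈ {3, 7}, s ≤ k}:
g(0) = mex{} = 0
g(1) = mex{} = 0
g(2) = mex{} = 0
g(3) = mex{0} = 1
g(4) = mex{0} = 1
g(5) = mex{0} = 1
g(6) = mex{1} = 0
g(7) = mex{0,1} = 2
g(8) = mex{0,1} = 2
g(9) = mex{0} = 1
g(10) = mex{1,2} = 0
g(11) = mex{1,2} = 0
g(12) = mex{1} = 0
g(13) = mex{0} = 1
The P-positions (g = 0) in 0..13 are 0, 1, 2, 6, 10, 11, 12.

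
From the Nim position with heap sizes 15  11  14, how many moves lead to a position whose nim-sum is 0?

Compute the nim-sum pairwise:
15 ^ 11 = 4
4 ^ 14 = 10
The overall nim-sum is X = 10. A heap of size p has a winning move iff p XOR X < p (reduce it to p XOR X).
  15: 15 XOR 10 = 5 < 15 — winning move (to 5).
  11: 11 XOR 10 = 1 < 11 — winning move (to 1).
  14: 14 XOR 10 = 4 < 14 — winning move (to 4).
That gives 3 winning moves.

3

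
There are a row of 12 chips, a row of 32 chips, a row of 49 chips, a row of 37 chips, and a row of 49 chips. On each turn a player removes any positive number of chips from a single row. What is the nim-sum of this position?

Nim-sum: 12 ^ 32 ^ 49 ^ 37 ^ 49 = 9.

9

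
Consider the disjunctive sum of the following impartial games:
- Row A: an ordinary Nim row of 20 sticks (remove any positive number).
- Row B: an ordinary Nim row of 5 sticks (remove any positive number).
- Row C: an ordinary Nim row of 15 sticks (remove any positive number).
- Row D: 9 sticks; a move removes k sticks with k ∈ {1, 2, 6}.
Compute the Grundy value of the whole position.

Row A is a plain Nim row of size 20, so its Grundy value is 20.
Row B is a plain Nim row of size 5, so its Grundy value is 5.
Row C is a plain Nim row of size 15, so its Grundy value is 15.
For row D, compute g(0), g(1), … with moves {1, 2, 6}:
g(0) = mex{} = 0
g(1) = mex{0} = 1
g(2) = mex{0,1} = 2
g(3) = mex{1,2} = 0
g(4) = mex{0,2} = 1
g(5) = mex{0,1} = 2
g(6) = mex{0,1,2} = 3
g(7) = mex{1,2,3} = 0
g(8) = mex{0,2,3} = 1
g(9) = mex{0,1} = 2
So g(9) = 2.
The value of a disjunctive sum is the nim-sum of the parts.
Combined value = 20 XOR 5 XOR 15 XOR 2 = 28.

28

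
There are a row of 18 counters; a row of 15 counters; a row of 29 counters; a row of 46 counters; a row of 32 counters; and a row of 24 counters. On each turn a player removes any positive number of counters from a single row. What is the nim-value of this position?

22

Compute the nim-sum pairwise:
18 XOR 15 = 29
29 XOR 29 = 0
0 XOR 46 = 46
46 XOR 32 = 14
14 XOR 24 = 22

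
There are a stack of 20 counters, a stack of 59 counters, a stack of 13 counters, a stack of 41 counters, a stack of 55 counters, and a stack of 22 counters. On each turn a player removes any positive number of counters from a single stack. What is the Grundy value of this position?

42

Bitwise XOR of the heap sizes:
  010100  (20)
  111011  (59)
  001101  (13)
  101001  (41)
  110111  (55)
  010110  (22)
  ------
  101010  (42)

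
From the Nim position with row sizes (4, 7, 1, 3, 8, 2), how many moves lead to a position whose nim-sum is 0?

1

Nim-sum: 4 XOR 7 XOR 1 XOR 3 XOR 8 XOR 2 = 11.
The overall nim-sum is X = 11. A row of size p has a winning move iff p XOR X < p (reduce it to p XOR X).
  4: 4 XOR 11 = 15 ≥ 4 — no move.
  7: 7 XOR 11 = 12 ≥ 7 — no move.
  1: 1 XOR 11 = 10 ≥ 1 — no move.
  3: 3 XOR 11 = 8 ≥ 3 — no move.
  8: 8 XOR 11 = 3 < 8 — winning move (to 3).
  2: 2 XOR 11 = 9 ≥ 2 — no move.
That gives 1 winning move.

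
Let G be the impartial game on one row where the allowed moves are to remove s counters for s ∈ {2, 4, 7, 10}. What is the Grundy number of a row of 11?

1

Build the Grundy sequence with g(k) = mex{g(k−s) : s ∈ {2, 4, 7, 10}, s ≤ k}:
k:     0  1  2  3  4  5  6  7  8  9 10 11
g(k):  0  0  1  1  2  2  0  3  1  0  2  1
So g(11) = 1.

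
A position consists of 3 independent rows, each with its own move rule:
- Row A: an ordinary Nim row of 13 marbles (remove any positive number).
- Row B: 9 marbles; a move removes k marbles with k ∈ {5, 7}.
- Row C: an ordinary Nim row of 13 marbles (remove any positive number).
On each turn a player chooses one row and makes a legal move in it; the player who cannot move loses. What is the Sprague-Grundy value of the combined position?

Row A is a plain Nim row of size 13, so its Grundy value is 13.
Grundy values for row B (subtraction set {5, 7}):
g(0) = mex{} = 0
g(1) = mex{} = 0
g(2) = mex{} = 0
g(3) = mex{} = 0
g(4) = mex{} = 0
g(5) = mex{0} = 1
g(6) = mex{0} = 1
g(7) = mex{0} = 1
g(8) = mex{0} = 1
g(9) = mex{0} = 1
So g(9) = 1.
Row C is a plain Nim row of size 13, so its Grundy value is 13.
The value of a disjunctive sum is the nim-sum of the parts.
Combined value = 13 XOR 1 XOR 13 = 1.

1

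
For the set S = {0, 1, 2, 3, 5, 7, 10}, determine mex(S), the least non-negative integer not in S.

4

The values 0, 1, 2, 3 are all present; 4 is the first non-negative integer missing from the set.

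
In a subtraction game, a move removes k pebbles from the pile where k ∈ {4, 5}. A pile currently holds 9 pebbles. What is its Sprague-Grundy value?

Grundy values for subtraction set {4, 5}:
g(0) = mex{} = 0
g(1) = mex{} = 0
g(2) = mex{} = 0
g(3) = mex{} = 0
g(4) = mex{0} = 1
g(5) = mex{0} = 1
g(6) = mex{0} = 1
g(7) = mex{0} = 1
g(8) = mex{0,1} = 2
g(9) = mex{1} = 0
So g(9) = 0.

0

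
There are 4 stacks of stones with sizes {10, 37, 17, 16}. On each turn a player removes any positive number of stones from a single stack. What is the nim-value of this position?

46

Compute the nim-sum pairwise:
10 ⊕ 37 = 47
47 ⊕ 17 = 62
62 ⊕ 16 = 46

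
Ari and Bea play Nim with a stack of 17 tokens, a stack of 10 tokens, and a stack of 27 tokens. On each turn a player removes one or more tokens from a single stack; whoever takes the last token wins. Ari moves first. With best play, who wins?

Nim-sum: 17 XOR 10 XOR 27 = 0.
The nim-sum is 0, so this is a P-position: the player to move is in a losing position under optimal play; Ari is about to move from it and so loses — Bea wins.

Bea wins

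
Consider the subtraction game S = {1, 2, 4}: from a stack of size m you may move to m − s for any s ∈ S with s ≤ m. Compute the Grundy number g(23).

2

Build the Grundy sequence with g(k) = mex{g(k−s) : s ∈ {1, 2, 4}, s ≤ k}:
k:     0  1  2  3  4  5  6  7  8  9 10 11 12 13 14 15 16 17 18 19 20 21 22 23
g(k):  0  1  2  0  1  2  0  1  2  0  1  2  0  1  2  0  1  2  0  1  2  0  1  2
So g(23) = 2.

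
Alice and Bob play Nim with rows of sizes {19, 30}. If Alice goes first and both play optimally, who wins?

Alice wins

Nim-sum: 19 ⊕ 30 = 13.
The nim-sum is 13 ≠ 0, so this is an N-position: the player to move can win; Alice has a winning move.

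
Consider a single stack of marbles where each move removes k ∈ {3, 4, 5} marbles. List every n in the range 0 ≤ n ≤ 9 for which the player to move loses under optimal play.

0, 1, 2, 8, 9

Grundy values for subtraction set {3, 4, 5}:
g(0) = mex{} = 0
g(1) = mex{} = 0
g(2) = mex{} = 0
g(3) = mex{0} = 1
g(4) = mex{0} = 1
g(5) = mex{0} = 1
g(6) = mex{0,1} = 2
g(7) = mex{0,1} = 2
g(8) = mex{1} = 0
g(9) = mex{1,2} = 0
The P-positions (g = 0) in 0..9 are 0, 1, 2, 8, 9.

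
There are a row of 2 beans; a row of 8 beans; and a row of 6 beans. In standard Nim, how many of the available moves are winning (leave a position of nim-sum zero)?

Bitwise XOR of the heap sizes:
  0010  (2)
  1000  (8)
  0110  (6)
  ----
  1100  (12)
The overall nim-sum is X = 12. A row of size p has a winning move iff p XOR X < p (reduce it to p XOR X).
  2: 2 XOR 12 = 14 ≥ 2 — no move.
  8: 8 XOR 12 = 4 < 8 — winning move (to 4).
  6: 6 XOR 12 = 10 ≥ 6 — no move.
That gives 1 winning move.

1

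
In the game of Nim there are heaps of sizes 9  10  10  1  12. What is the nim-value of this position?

4

Nim-sum: 9 ⊕ 10 ⊕ 10 ⊕ 1 ⊕ 12 = 4.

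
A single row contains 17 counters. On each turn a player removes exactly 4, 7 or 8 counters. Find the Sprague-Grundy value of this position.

1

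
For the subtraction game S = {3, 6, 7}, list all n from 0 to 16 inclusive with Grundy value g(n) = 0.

Build the Grundy sequence with g(k) = mex{g(k−s) : s ∈ {3, 6, 7}, s ≤ k}:
k:     0  1  2  3  4  5  6  7  8  9 10 11 12 13 14 15 16
g(k):  0  0  0  1  1  1  2  2  2  3  0  0  0  1  1  1  2
The P-positions (g = 0) in 0..16 are 0, 1, 2, 10, 11, 12.

0, 1, 2, 10, 11, 12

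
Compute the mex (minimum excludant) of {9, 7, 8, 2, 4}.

0 is not in the set, so the mex is 0.

0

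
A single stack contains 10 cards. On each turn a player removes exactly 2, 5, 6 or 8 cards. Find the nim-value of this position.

3

Build the Grundy sequence with g(k) = mex{g(k−s) : s ∈ {2, 5, 6, 8}, s ≤ k}:
k:     0  1  2  3  4  5  6  7  8  9 10
g(k):  0  0  1  1  0  2  1  3  2  2  3
So g(10) = 3.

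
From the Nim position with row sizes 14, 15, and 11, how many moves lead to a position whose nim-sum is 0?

Nim-sum: 14 ⊕ 15 ⊕ 11 = 10.
The overall nim-sum is X = 10. A row of size p has a winning move iff p XOR X < p (reduce it to p XOR X).
  14: 14 XOR 10 = 4 < 14 — winning move (to 4).
  15: 15 XOR 10 = 5 < 15 — winning move (to 5).
  11: 11 XOR 10 = 1 < 11 — winning move (to 1).
That gives 3 winning moves.

3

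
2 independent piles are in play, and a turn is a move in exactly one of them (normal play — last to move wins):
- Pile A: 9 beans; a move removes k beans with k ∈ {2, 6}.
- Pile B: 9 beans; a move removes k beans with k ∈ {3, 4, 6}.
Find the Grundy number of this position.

Build the Grundy sequence for pile A with g(k) = mex{g(k−s) : s ∈ {2, 6}, s ≤ k}:
k:     0  1  2  3  4  5  6  7  8  9
g(k):  0  0  1  1  0  0  1  1  0  0
So g(9) = 0.
For pile B, compute g(0), g(1), … with moves {3, 4, 6}:
g(0) = mex{} = 0
g(1) = mex{} = 0
g(2) = mex{} = 0
g(3) = mex{0} = 1
g(4) = mex{0} = 1
g(5) = mex{0} = 1
g(6) = mex{0,1} = 2
g(7) = mex{0,1} = 2
g(8) = mex{0,1} = 2
g(9) = mex{1,2} = 0
So g(9) = 0.
By the Sprague-Grundy theorem, the Grundy value of a sum of independent games is the XOR of the component values.
Combined value = 0 ⊕ 0 = 0.

0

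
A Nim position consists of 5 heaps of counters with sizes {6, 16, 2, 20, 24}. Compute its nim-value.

24

Bitwise XOR of the heap sizes:
  00110  (6)
  10000  (16)
  00010  (2)
  10100  (20)
  11000  (24)
  -----
  11000  (24)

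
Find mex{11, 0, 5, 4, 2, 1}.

The values 0, 1, 2 are all present; 3 is the first non-negative integer missing from the set.

3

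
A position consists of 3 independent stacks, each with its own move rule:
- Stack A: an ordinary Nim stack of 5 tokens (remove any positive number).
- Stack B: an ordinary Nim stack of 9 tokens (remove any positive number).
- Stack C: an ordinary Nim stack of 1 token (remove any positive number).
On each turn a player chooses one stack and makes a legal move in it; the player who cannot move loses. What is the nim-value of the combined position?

Stack A is a plain Nim stack of size 5, so its Grundy value is 5.
Stack B is a plain Nim stack of size 9, so its Grundy value is 9.
Stack C is a plain Nim stack of size 1, so its Grundy value is 1.
By the Sprague-Grundy theorem, the Grundy value of a sum of independent games is the XOR of the component values.
Combined value = 5 ⊕ 9 ⊕ 1 = 13.

13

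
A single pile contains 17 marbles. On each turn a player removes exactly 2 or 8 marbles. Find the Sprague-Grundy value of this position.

1

Build the Grundy sequence with g(k) = mex{g(k−s) : s ∈ {2, 8}, s ≤ k}:
k:     0  1  2  3  4  5  6  7  8  9 10 11 12 13 14 15 16 17
g(k):  0  0  1  1  0  0  1  1  2  2  0  0  1  1  0  0  1  1
So g(17) = 1.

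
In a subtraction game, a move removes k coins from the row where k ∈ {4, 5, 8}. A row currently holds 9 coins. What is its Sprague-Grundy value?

2

Build the Grundy sequence with g(k) = mex{g(k−s) : s ∈ {4, 5, 8}, s ≤ k}:
k:     0  1  2  3  4  5  6  7  8  9
g(k):  0  0  0  0  1  1  1  1  2  2
So g(9) = 2.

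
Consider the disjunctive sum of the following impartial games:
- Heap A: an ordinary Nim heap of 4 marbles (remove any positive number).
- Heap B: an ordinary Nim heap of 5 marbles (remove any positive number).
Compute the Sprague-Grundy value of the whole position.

Heap A is a plain Nim heap of size 4, so its Grundy value is 4.
Heap B is a plain Nim heap of size 5, so its Grundy value is 5.
The value of a disjunctive sum is the nim-sum of the parts.
Combined value = 4 ⊕ 5 = 1.

1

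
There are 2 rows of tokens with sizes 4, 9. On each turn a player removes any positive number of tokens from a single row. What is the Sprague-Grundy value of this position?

13

Compute the nim-sum pairwise:
4 ^ 9 = 13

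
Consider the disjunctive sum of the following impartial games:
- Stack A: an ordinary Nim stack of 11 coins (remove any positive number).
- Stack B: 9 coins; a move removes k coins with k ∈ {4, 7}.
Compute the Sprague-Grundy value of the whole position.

Stack A is a plain Nim stack of size 11, so its Grundy value is 11.
For stack B, compute g(0), g(1), … with moves {4, 7}:
k:     0  1  2  3  4  5  6  7  8  9
g(k):  0  0  0  0  1  1  1  1  2  2
So g(9) = 2.
By the Sprague-Grundy theorem, the Grundy value of a sum of independent games is the XOR of the component values.
Combined value = 11 XOR 2 = 9.

9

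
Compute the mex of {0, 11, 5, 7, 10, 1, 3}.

The values 0, 1 are all present; 2 is the first non-negative integer missing from the set.

2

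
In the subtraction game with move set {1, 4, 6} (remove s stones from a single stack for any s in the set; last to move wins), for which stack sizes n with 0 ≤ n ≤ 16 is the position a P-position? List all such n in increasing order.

0, 2, 5, 7, 10, 12, 15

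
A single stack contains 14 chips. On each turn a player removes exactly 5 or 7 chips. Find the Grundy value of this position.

Compute g(0), g(1), … for moves {5, 7}:
k:     0  1  2  3  4  5  6  7  8  9 10 11 12 13 14
g(k):  0  0  0  0  0  1  1  1  1  1  2  2  0  0  0
So g(14) = 0.

0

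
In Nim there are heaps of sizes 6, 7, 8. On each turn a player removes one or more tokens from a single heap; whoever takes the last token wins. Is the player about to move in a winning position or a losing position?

In binary:
  0110  (6)
  0111  (7)
  1000  (8)
  ----
  1001  (9)
The nim-sum is 9 ≠ 0, so this is an N-position: the player to move can win.

Winning position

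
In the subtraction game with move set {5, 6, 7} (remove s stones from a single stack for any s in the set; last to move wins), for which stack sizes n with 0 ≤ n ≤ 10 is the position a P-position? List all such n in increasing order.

0, 1, 2, 3, 4

Grundy values for subtraction set {5, 6, 7}:
k:     0  1  2  3  4  5  6  7  8  9 10
g(k):  0  0  0  0  0  1  1  1  1  1  2
The P-positions (g = 0) in 0..10 are 0, 1, 2, 3, 4.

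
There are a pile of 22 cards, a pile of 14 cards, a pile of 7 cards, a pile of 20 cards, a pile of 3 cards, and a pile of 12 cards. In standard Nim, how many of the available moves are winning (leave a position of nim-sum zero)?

In binary:
  10110  (22)
  01110  (14)
  00111  (7)
  10100  (20)
  00011  (3)
  01100  (12)
  -----
  00100  (4)
The overall nim-sum is X = 4. A pile of size p has a winning move iff p XOR X < p (reduce it to p XOR X).
  22: 22 XOR 4 = 18 < 22 — winning move (to 18).
  14: 14 XOR 4 = 10 < 14 — winning move (to 10).
  7: 7 XOR 4 = 3 < 7 — winning move (to 3).
  20: 20 XOR 4 = 16 < 20 — winning move (to 16).
  3: 3 XOR 4 = 7 ≥ 3 — no move.
  12: 12 XOR 4 = 8 < 12 — winning move (to 8).
That gives 5 winning moves.

5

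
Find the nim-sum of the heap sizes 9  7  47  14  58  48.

In binary:
  001001  (9)
  000111  (7)
  101111  (47)
  001110  (14)
  111010  (58)
  110000  (48)
  ------
  100101  (37)

37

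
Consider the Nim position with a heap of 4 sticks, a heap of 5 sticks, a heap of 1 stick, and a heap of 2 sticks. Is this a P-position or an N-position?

Bitwise XOR of the heap sizes:
  100  (4)
  101  (5)
  001  (1)
  010  (2)
  ---
  010  (2)
The nim-sum is 2 ≠ 0, so this is an N-position: the player to move can win.

N-position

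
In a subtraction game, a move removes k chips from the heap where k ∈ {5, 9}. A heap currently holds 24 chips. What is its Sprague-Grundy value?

2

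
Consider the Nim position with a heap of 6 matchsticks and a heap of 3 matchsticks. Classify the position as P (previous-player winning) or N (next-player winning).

N-position

In binary:
  110  (6)
  011  (3)
  ---
  101  (5)
The nim-sum is 5 ≠ 0, so this is an N-position: the player to move can win.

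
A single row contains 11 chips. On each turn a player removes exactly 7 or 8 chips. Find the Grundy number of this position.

Build the Grundy sequence with g(k) = mex{g(k−s) : s ∈ {7, 8}, s ≤ k}:
k:     0  1  2  3  4  5  6  7  8  9 10 11
g(k):  0  0  0  0  0  0  0  1  1  1  1  1
So g(11) = 1.

1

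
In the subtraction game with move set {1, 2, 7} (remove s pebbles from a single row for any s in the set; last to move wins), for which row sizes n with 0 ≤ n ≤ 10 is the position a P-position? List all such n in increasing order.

0, 3, 6, 9

Compute g(0), g(1), … for moves {1, 2, 7}:
k:     0  1  2  3  4  5  6  7  8  9 10
g(k):  0  1  2  0  1  2  0  1  2  0  1
The P-positions (g = 0) in 0..10 are 0, 3, 6, 9.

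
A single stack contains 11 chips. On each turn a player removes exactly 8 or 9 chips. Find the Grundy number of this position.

1

Grundy values for subtraction set {8, 9}:
g(0) = mex{} = 0
g(1) = mex{} = 0
g(2) = mex{} = 0
g(3) = mex{} = 0
g(4) = mex{} = 0
g(5) = mex{} = 0
g(6) = mex{} = 0
g(7) = mex{} = 0
g(8) = mex{0} = 1
g(9) = mex{0} = 1
g(10) = mex{0} = 1
g(11) = mex{0} = 1
So g(11) = 1.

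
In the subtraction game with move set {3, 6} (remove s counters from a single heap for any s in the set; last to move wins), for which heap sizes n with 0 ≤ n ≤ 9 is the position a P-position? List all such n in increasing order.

0, 1, 2, 9

Grundy values for subtraction set {3, 6}:
k:     0  1  2  3  4  5  6  7  8  9
g(k):  0  0  0  1  1  1  2  2  2  0
The P-positions (g = 0) in 0..9 are 0, 1, 2, 9.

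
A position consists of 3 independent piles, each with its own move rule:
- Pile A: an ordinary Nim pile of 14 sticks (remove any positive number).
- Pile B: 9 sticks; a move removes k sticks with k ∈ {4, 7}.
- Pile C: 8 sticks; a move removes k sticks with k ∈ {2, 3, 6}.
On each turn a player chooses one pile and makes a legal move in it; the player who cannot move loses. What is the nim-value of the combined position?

14

Pile A is a plain Nim pile of size 14, so its Grundy value is 14.
For pile B, compute g(0), g(1), … with moves {4, 7}:
k:     0  1  2  3  4  5  6  7  8  9
g(k):  0  0  0  0  1  1  1  1  2  2
So g(9) = 2.
Grundy values for pile C (subtraction set {2, 3, 6}):
g(0) = mex{} = 0
g(1) = mex{} = 0
g(2) = mex{0} = 1
g(3) = mex{0} = 1
g(4) = mex{0,1} = 2
g(5) = mex{1} = 0
g(6) = mex{0,1,2} = 3
g(7) = mex{0,2} = 1
g(8) = mex{0,1,3} = 2
So g(8) = 2.
By the Sprague-Grundy theorem, the Grundy value of a sum of independent games is the XOR of the component values.
Combined value = 14 XOR 2 XOR 2 = 14.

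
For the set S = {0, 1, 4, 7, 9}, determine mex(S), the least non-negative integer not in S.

The values 0, 1 are all present; 2 is the first non-negative integer missing from the set.

2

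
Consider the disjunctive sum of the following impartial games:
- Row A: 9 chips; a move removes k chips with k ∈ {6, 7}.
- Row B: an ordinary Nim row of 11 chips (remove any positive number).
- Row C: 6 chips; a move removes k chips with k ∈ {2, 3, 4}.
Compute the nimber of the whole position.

For row A, compute g(0), g(1), … with moves {6, 7}:
k:     0  1  2  3  4  5  6  7  8  9
g(k):  0  0  0  0  0  0  1  1  1  1
So g(9) = 1.
Row B is a plain Nim row of size 11, so its Grundy value is 11.
Grundy values for row C (subtraction set {2, 3, 4}):
g(0) = mex{} = 0
g(1) = mex{} = 0
g(2) = mex{0} = 1
g(3) = mex{0} = 1
g(4) = mex{0,1} = 2
g(5) = mex{0,1} = 2
g(6) = mex{1,2} = 0
So g(6) = 0.
The value of a disjunctive sum is the nim-sum of the parts.
Combined value = 1 XOR 11 XOR 0 = 10.

10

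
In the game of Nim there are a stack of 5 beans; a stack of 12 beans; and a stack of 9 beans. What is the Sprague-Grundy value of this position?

Nim-sum: 5 ⊕ 12 ⊕ 9 = 0.

0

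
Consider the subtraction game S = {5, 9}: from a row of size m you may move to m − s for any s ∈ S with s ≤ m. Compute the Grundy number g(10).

2

Grundy values for subtraction set {5, 9}:
g(0) = mex{} = 0
g(1) = mex{} = 0
g(2) = mex{} = 0
g(3) = mex{} = 0
g(4) = mex{} = 0
g(5) = mex{0} = 1
g(6) = mex{0} = 1
g(7) = mex{0} = 1
g(8) = mex{0} = 1
g(9) = mex{0} = 1
g(10) = mex{0,1} = 2
So g(10) = 2.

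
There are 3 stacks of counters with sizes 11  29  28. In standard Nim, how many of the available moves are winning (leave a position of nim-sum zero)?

3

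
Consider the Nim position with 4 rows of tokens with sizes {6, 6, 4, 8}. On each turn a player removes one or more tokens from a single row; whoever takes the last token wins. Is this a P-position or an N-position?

N-position

Bitwise XOR of the heap sizes:
  0110  (6)
  0110  (6)
  0100  (4)
  1000  (8)
  ----
  1100  (12)
The nim-sum is 12 ≠ 0, so this is an N-position: the player to move can win.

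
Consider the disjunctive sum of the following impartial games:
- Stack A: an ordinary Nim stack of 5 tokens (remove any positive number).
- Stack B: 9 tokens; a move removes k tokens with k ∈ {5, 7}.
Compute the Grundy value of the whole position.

Stack A is a plain Nim stack of size 5, so its Grundy value is 5.
Grundy values for stack B (subtraction set {5, 7}):
k:     0  1  2  3  4  5  6  7  8  9
g(k):  0  0  0  0  0  1  1  1  1  1
So g(9) = 1.
The value of a disjunctive sum is the nim-sum of the parts.
Combined value = 5 ⊕ 1 = 4.

4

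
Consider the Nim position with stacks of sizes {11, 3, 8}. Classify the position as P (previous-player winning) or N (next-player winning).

P-position

Compute the nim-sum pairwise:
11 XOR 3 = 8
8 XOR 8 = 0
The nim-sum is 0, so this is a P-position: the player to move is in a losing position under optimal play.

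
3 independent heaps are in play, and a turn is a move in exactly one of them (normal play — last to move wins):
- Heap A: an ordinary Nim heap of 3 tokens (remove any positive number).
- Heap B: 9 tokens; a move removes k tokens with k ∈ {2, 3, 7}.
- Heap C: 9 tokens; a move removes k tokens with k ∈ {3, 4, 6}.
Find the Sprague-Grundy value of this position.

1

Heap A is a plain Nim heap of size 3, so its Grundy value is 3.
For heap B, compute g(0), g(1), … with moves {2, 3, 7}:
g(0) = mex{} = 0
g(1) = mex{} = 0
g(2) = mex{0} = 1
g(3) = mex{0} = 1
g(4) = mex{0,1} = 2
g(5) = mex{1} = 0
g(6) = mex{1,2} = 0
g(7) = mex{0,2} = 1
g(8) = mex{0} = 1
g(9) = mex{0,1} = 2
So g(9) = 2.
For heap C, compute g(0), g(1), … with moves {3, 4, 6}:
g(0) = mex{} = 0
g(1) = mex{} = 0
g(2) = mex{} = 0
g(3) = mex{0} = 1
g(4) = mex{0} = 1
g(5) = mex{0} = 1
g(6) = mex{0,1} = 2
g(7) = mex{0,1} = 2
g(8) = mex{0,1} = 2
g(9) = mex{1,2} = 0
So g(9) = 0.
The value of a disjunctive sum is the nim-sum of the parts.
Combined value = 3 ⊕ 2 ⊕ 0 = 1.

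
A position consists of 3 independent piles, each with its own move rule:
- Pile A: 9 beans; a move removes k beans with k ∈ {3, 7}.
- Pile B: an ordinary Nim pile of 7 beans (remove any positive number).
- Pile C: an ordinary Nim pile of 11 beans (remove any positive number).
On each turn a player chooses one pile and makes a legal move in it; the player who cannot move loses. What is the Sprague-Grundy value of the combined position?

Grundy values for pile A (subtraction set {3, 7}):
k:     0  1  2  3  4  5  6  7  8  9
g(k):  0  0  0  1  1  1  0  2  2  1
So g(9) = 1.
Pile B is a plain Nim pile of size 7, so its Grundy value is 7.
Pile C is a plain Nim pile of size 11, so its Grundy value is 11.
The value of a disjunctive sum is the nim-sum of the parts.
Combined value = 1 ⊕ 7 ⊕ 11 = 13.

13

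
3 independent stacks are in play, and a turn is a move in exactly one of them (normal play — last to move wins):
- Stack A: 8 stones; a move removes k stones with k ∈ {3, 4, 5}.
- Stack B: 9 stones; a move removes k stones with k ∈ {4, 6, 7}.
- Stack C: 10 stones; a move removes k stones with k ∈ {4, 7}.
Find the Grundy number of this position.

Build the Grundy sequence for stack A with g(k) = mex{g(k−s) : s ∈ {3, 4, 5}, s ≤ k}:
k:     0  1  2  3  4  5  6  7  8
g(k):  0  0  0  1  1  1  2  2  0
So g(8) = 0.
Build the Grundy sequence for stack B with g(k) = mex{g(k−s) : s ∈ {4, 6, 7}, s ≤ k}:
g(0) = mex{} = 0
g(1) = mex{} = 0
g(2) = mex{} = 0
g(3) = mex{} = 0
g(4) = mex{0} = 1
g(5) = mex{0} = 1
g(6) = mex{0} = 1
g(7) = mex{0} = 1
g(8) = mex{0,1} = 2
g(9) = mex{0,1} = 2
So g(9) = 2.
Build the Grundy sequence for stack C with g(k) = mex{g(k−s) : s ∈ {4, 7}, s ≤ k}:
g(0) = mex{} = 0
g(1) = mex{} = 0
g(2) = mex{} = 0
g(3) = mex{} = 0
g(4) = mex{0} = 1
g(5) = mex{0} = 1
g(6) = mex{0} = 1
g(7) = mex{0} = 1
g(8) = mex{0,1} = 2
g(9) = mex{0,1} = 2
g(10) = mex{0,1} = 2
So g(10) = 2.
By the Sprague-Grundy theorem, the Grundy value of a sum of independent games is the XOR of the component values.
Combined value = 0 XOR 2 XOR 2 = 0.

0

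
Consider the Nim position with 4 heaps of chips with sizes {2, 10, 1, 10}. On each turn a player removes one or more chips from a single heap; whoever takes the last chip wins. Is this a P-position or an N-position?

N-position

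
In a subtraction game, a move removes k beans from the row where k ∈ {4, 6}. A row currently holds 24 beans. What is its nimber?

1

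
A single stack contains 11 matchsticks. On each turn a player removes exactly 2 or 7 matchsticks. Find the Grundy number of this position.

1

Grundy values for subtraction set {2, 7}:
g(0) = mex{} = 0
g(1) = mex{} = 0
g(2) = mex{0} = 1
g(3) = mex{0} = 1
g(4) = mex{1} = 0
g(5) = mex{1} = 0
g(6) = mex{0} = 1
g(7) = mex{0} = 1
g(8) = mex{0,1} = 2
g(9) = mex{1} = 0
g(10) = mex{1,2} = 0
g(11) = mex{0} = 1
So g(11) = 1.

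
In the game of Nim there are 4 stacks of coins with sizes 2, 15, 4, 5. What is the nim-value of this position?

12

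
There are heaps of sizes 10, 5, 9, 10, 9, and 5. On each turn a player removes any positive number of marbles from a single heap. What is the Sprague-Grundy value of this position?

0

Write each in binary and XOR column by column:
  1010  (10)
  0101  (5)
  1001  (9)
  1010  (10)
  1001  (9)
  0101  (5)
  ----
  0000  (0)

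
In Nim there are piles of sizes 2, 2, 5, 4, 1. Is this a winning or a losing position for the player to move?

Bitwise XOR of the heap sizes:
  010  (2)
  010  (2)
  101  (5)
  100  (4)
  001  (1)
  ---
  000  (0)
The nim-sum is 0, so this is a P-position: the player to move is in a losing position under optimal play.

Losing position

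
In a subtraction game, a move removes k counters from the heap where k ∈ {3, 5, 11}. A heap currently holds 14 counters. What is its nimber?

2

Compute g(0), g(1), … for moves {3, 5, 11}:
g(0) = mex{} = 0
g(1) = mex{} = 0
g(2) = mex{} = 0
g(3) = mex{0} = 1
g(4) = mex{0} = 1
g(5) = mex{0} = 1
g(6) = mex{0,1} = 2
g(7) = mex{0,1} = 2
g(8) = mex{1} = 0
g(9) = mex{1,2} = 0
g(10) = mex{1,2} = 0
g(11) = mex{0,2} = 1
g(12) = mex{0,2} = 1
g(13) = mex{0} = 1
g(14) = mex{0,1} = 2
So g(14) = 2.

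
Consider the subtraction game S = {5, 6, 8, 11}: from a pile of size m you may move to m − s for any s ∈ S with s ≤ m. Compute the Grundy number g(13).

Grundy values for subtraction set {5, 6, 8, 11}:
g(0) = mex{} = 0
g(1) = mex{} = 0
g(2) = mex{} = 0
g(3) = mex{} = 0
g(4) = mex{} = 0
g(5) = mex{0} = 1
g(6) = mex{0} = 1
g(7) = mex{0} = 1
g(8) = mex{0} = 1
g(9) = mex{0} = 1
g(10) = mex{0,1} = 2
g(11) = mex{0,1} = 2
g(12) = mex{0,1} = 2
g(13) = mex{0,1} = 2
So g(13) = 2.

2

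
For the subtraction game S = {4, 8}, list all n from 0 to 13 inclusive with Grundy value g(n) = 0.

0, 1, 2, 3, 12, 13

Grundy values for subtraction set {4, 8}:
k:     0  1  2  3  4  5  6  7  8  9 10 11 12 13
g(k):  0  0  0  0  1  1  1  1  2  2  2  2  0  0
The P-positions (g = 0) in 0..13 are 0, 1, 2, 3, 12, 13.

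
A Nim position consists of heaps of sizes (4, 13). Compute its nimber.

Nim-sum: 4 ⊕ 13 = 9.

9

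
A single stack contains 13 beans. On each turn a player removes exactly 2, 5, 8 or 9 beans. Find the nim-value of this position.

1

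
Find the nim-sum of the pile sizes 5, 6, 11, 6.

14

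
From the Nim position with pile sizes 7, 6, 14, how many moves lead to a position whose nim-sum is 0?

1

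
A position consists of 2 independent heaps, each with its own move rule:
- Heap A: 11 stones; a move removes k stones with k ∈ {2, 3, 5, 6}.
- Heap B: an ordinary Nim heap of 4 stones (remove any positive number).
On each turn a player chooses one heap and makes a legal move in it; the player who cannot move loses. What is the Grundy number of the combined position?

Grundy values for heap A (subtraction set {2, 3, 5, 6}):
k:     0  1  2  3  4  5  6  7  8  9 10 11
g(k):  0  0  1  1  2  2  3  3  0  0  1  1
So g(11) = 1.
Heap B is a plain Nim heap of size 4, so its Grundy value is 4.
The value of a disjunctive sum is the nim-sum of the parts.
Combined value = 1 ⊕ 4 = 5.

5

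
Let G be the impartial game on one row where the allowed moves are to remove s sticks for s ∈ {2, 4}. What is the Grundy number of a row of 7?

Compute g(0), g(1), … for moves {2, 4}:
k:     0  1  2  3  4  5  6  7
g(k):  0  0  1  1  2  2  0  0
So g(7) = 0.

0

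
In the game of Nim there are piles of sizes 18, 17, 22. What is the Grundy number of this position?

21

Bitwise XOR of the heap sizes:
  10010  (18)
  10001  (17)
  10110  (22)
  -----
  10101  (21)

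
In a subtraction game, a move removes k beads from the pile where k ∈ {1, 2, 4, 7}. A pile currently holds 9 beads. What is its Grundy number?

Compute g(0), g(1), … for moves {1, 2, 4, 7}:
g(0) = mex{} = 0
g(1) = mex{0} = 1
g(2) = mex{0,1} = 2
g(3) = mex{1,2} = 0
g(4) = mex{0,2} = 1
g(5) = mex{0,1} = 2
g(6) = mex{1,2} = 0
g(7) = mex{0,2} = 1
g(8) = mex{0,1} = 2
g(9) = mex{1,2} = 0
So g(9) = 0.

0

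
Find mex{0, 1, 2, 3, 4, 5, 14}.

6

The values 0, 1, 2, 3, 4, 5 are all present; 6 is the first non-negative integer missing from the set.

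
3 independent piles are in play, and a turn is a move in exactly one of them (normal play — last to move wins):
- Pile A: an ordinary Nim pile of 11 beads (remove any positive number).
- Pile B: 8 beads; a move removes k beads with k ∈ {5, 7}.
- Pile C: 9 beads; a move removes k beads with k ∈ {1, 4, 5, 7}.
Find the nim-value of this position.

11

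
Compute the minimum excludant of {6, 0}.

0 is in the set but 1 is not, so the mex is 1.

1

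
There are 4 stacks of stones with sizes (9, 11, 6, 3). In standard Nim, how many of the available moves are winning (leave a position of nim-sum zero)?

Compute the nim-sum pairwise:
9 ^ 11 = 2
2 ^ 6 = 4
4 ^ 3 = 7
The overall nim-sum is X = 7. A stack of size p has a winning move iff p XOR X < p (reduce it to p XOR X).
  9: 9 XOR 7 = 14 ≥ 9 — no move.
  11: 11 XOR 7 = 12 ≥ 11 — no move.
  6: 6 XOR 7 = 1 < 6 — winning move (to 1).
  3: 3 XOR 7 = 4 ≥ 3 — no move.
That gives 1 winning move.

1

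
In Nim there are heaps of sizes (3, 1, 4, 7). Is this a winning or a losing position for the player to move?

Winning position

In binary:
  011  (3)
  001  (1)
  100  (4)
  111  (7)
  ---
  001  (1)
The nim-sum is 1 ≠ 0, so this is an N-position: the player to move can win.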